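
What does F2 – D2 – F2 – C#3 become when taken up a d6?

F2 up a diminished sixth is Dbb3.
A diminished sixth up from D2 gives Bbb2.
A diminished sixth up from F2 gives Dbb3.
C#3 up a diminished sixth is Ab3.

Dbb3 Bbb2 Dbb3 Ab3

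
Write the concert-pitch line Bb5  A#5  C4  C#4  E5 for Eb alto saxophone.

The Eb alto saxophone sounds a major sixth below written, so the written part must be a major sixth above concert — transpose each note up.
Bb5 -> G6
A#5 -> F##6
C4 -> A4
C#4 -> A#4
E5 -> C#6

G6 F##6 A4 A#4 C#6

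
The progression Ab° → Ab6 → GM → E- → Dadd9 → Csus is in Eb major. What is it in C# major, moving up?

Eb major up to C# major is an augmented sixth; each chord root moves by that interval while the quality stays the same.
Ab°: root Ab up an augmented sixth → F#, giving F#°.
Ab6: root Ab up an augmented sixth → F#, giving F#6.
GM: root G up an augmented sixth → E#, giving E#M.
E-: root E up an augmented sixth → C##, giving C##-.
Dadd9: root D up an augmented sixth → B#, giving B#add9.
Csus: root C up an augmented sixth → A#, giving A#sus.

F#° F#6 E#M C##- B#add9 A#sus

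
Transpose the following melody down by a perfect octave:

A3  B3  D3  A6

A3 down a perfect octave is A2.
B3: an octave down reaches B, and 12 semitones makes it B2.
A perfect octave down from D3 gives D2.
A perfect octave down from A6 gives A5.

A2 B2 D2 A5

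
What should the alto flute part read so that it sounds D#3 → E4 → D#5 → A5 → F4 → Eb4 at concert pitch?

Written C4 sounds as G3 on the alto flute, so concert pitches are written a perfect fourth up.
D#3 becomes G#3
E4 becomes A4
D#5 becomes G#5
A5 becomes D6
F4 becomes Bb4
Eb4 becomes Ab4

G#3 A4 G#5 D6 Bb4 Ab4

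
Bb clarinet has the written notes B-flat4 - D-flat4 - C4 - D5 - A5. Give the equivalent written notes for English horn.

Eb5 Gb4 F4 G5 D6

First find concert pitch: the Bb clarinet sounds a major second below written, so B-flat4 D-flat4 C4 D5 A5 sounds Ab4 Cb4 Bb3 C5 G5.
Then write for English horn: it sounds a perfect fifth below written, so the part must be a perfect fifth above concert.
Ab4 → Eb5
Cb4 → Gb4
Bb3 → F4
C5 → G5
G5 → D6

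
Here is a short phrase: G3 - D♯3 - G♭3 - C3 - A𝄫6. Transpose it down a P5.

C3 G#2 Cb3 F2 Dbb6

A perfect fifth down from G3 gives C3.
D#3: a fifth down reaches G, and 7 semitones makes it G#2.
A perfect fifth down from Gb3 gives Cb3.
A perfect fifth down from C3 gives F2.
Abb6: a fifth down reaches D, and 7 semitones makes it Dbb6.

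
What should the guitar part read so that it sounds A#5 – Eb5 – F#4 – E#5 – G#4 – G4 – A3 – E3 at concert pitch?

Written C4 sounds as C3 on the guitar, so concert pitches are written a perfect octave up.
A#5 becomes A#6
Eb5 becomes Eb6
F#4 becomes F#5
E#5 becomes E#6
G#4 becomes G#5
G4 becomes G5
A3 becomes A4
E3 becomes E4

A#6 Eb6 F#5 E#6 G#5 G5 A4 E4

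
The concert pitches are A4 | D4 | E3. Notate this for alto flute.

The alto flute sounds a perfect fourth below written, so the written part must be a perfect fourth above concert — transpose each note up.
A4 gives D5
D4 gives G4
E3 gives A3

D5 G4 A3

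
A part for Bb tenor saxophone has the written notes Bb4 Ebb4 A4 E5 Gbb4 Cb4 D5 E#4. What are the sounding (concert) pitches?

The Bb tenor saxophone sounds a major ninth below written, so transpose each written note down a major ninth.
Bb4 → Ab3
Ebb4 → Dbb3
A4 → G3
E5 → D4
Gbb4 → Fbb3
Cb4 → Bbb2
D5 → C4
E#4 → D#3

Ab3 Dbb3 G3 D4 Fbb3 Bbb2 C4 D#3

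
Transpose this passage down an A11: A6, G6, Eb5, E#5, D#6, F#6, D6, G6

A6 down an augmented eleventh is Eb5.
G6 down an augmented eleventh is Db5.
Eb5 down an augmented eleventh is Bbb3.
An augmented eleventh down from E#5 gives B3.
D#6: an eleventh down reaches A, and 18 semitones makes it A4.
F#6: an eleventh down reaches C, and 18 semitones makes it C5.
D6 down an augmented eleventh is Ab4.
An augmented eleventh down from G6 gives Db5.

Eb5 Db5 Bbb3 B3 A4 C5 Ab4 Db5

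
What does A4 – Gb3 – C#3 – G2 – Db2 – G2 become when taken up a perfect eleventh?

A perfect eleventh up from A4 gives D6.
Gb3: an eleventh up reaches C, and 17 semitones makes it Cb5.
C#3 up a perfect eleventh is F#4.
A perfect eleventh up from G2 gives C4.
Db2 up a perfect eleventh is Gb3.
A perfect eleventh up from G2 gives C4.

D6 Cb5 F#4 C4 Gb3 C4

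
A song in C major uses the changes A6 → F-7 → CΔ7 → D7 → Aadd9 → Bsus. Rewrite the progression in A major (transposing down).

C major down to A major is a minor third; each chord root moves by that interval while the quality stays the same.
A6: root A down a minor third → F#, giving F#6.
F-7: root F down a minor third → D, giving D-7.
CΔ7: root C down a minor third → A, giving AΔ7.
D7: root D down a minor third → B, giving B7.
Aadd9: root A down a minor third → F#, giving F#add9.
Bsus: root B down a minor third → G#, giving G#sus.

F#6 D-7 AΔ7 B7 F#add9 G#sus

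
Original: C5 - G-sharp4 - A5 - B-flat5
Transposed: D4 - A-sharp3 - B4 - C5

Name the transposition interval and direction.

Take the first pair: C5 → D4. C to D spans 7 letter names, so the interval is some kind of seventh.
D4 to C5 is 10 semitones, which makes it a minor seventh; the second version is lower, so the direction is down.
Checking another pair — Bb5 → C5 — gives the same interval.

down a minor seventh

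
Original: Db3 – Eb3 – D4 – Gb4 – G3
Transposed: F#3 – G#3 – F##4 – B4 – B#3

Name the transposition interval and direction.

up an augmented third

Take the first pair: Db3 → F#3. D to F spans 3 letter names, so the interval is some kind of third.
Db3 to F#3 is 5 semitones, which makes it an augmented third; the second version is higher, so the direction is up.
Checking another pair — G3 → B#3 — gives the same interval.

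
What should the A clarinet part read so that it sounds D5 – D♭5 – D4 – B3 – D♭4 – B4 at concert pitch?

The A clarinet sounds a minor third below written, so the written part must be a minor third above concert — transpose each note up.
D5 becomes F5
Db5 becomes Fb5
D4 becomes F4
B3 becomes D4
Db4 becomes Fb4
B4 becomes D5

F5 Fb5 F4 D4 Fb4 D5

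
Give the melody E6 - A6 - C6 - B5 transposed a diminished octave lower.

E6 down a diminished octave is E#5.
A6 down a diminished octave is A#5.
C6 down a diminished octave is C#5.
B5 down a diminished octave is B#4.

E#5 A#5 C#5 B#4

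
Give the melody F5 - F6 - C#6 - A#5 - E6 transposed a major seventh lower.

Gb4 Gb5 D5 B4 F5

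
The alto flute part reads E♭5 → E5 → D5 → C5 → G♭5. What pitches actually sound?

The alto flute sounds a perfect fourth below written, so transpose each written note down a perfect fourth.
Eb5 gives Bb4
E5 gives B4
D5 gives A4
C5 gives G4
Gb5 gives Db5

Bb4 B4 A4 G4 Db5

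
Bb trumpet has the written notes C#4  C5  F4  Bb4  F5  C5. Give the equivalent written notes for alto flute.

First find concert pitch: the Bb trumpet sounds a major second below written, so C#4 C5 F4 Bb4 F5 C5 sounds B3 Bb4 Eb4 Ab4 Eb5 Bb4.
Then write for alto flute: it sounds a perfect fourth below written, so the part must be a perfect fourth above concert.
B3 → E4
Bb4 → Eb5
Eb4 → Ab4
Ab4 → Db5
Eb5 → Ab5
Bb4 → Eb5

E4 Eb5 Ab4 Db5 Ab5 Eb5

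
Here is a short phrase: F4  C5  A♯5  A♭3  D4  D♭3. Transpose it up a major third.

F4: a third up reaches A, and 4 semitones makes it A4.
C5: a third up reaches E, and 4 semitones makes it E5.
A major third up from A#5 gives C##6.
Ab3: a third up reaches C, and 4 semitones makes it C4.
D4 up a major third is F#4.
A major third up from Db3 gives F3.

A4 E5 C##6 C4 F#4 F3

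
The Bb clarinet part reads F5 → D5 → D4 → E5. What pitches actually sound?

The Bb clarinet sounds a major second below written, so transpose each written note down a major second.
F5 -> Eb5
D5 -> C5
D4 -> C4
E5 -> D5

Eb5 C5 C4 D5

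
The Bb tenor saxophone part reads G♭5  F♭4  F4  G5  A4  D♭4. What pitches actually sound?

Fb4 Ebb3 Eb3 F4 G3 Cb3

Written C4 on the Bb tenor saxophone sounds as Bb2, a major ninth lower; apply that shift to every note.
Gb5 becomes Fb4
Fb4 becomes Ebb3
F4 becomes Eb3
G5 becomes F4
A4 becomes G3
Db4 becomes Cb3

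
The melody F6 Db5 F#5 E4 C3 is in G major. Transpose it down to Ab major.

Gb5 Ebb4 G4 F3 Db2

From G down to Ab is a major seventh; apply that to each pitch.
F6 -> Gb5
Db5 -> Ebb4
F#5 -> G4
E4 -> F3
C3 -> Db2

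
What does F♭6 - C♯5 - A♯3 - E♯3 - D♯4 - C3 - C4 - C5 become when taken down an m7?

Gb5 D#4 B#2 F##2 E#3 D2 D3 D4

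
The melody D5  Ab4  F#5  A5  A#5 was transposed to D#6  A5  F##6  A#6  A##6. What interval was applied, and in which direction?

up an augmented octave

Take the first pair: D5 → D#6. D to D spans 8 letter names, so the interval is some kind of octave.
D5 to D#6 is 13 semitones, which makes it an augmented octave; the second version is higher, so the direction is up.
Checking another pair — A#5 → A##6 — gives the same interval.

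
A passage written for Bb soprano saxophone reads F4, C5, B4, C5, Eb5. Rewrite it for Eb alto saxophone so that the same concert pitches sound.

C5 G5 F#5 G5 Bb5

First find concert pitch: the Bb soprano saxophone sounds a major second below written, so F4 C5 B4 C5 Eb5 sounds Eb4 Bb4 A4 Bb4 Db5.
Then write for Eb alto saxophone: it sounds a major sixth below written, so the part must be a major sixth above concert.
Eb4 → C5
Bb4 → G5
A4 → F#5
Bb4 → G5
Db5 → Bb5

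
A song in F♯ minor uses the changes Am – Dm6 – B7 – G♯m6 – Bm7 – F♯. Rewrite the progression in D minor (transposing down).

Fm Bbm6 G7 Em6 Gm7 D

F♯ minor down to D minor is a major third; each chord root moves by that interval while the quality stays the same.
Am: root A down a major third → F, giving Fm.
Dm6: root D down a major third → Bb, giving Bbm6.
B7: root B down a major third → G, giving G7.
G♯m6: root G♯ down a major third → E, giving Em6.
Bm7: root B down a major third → G, giving Gm7.
F♯: root F♯ down a major third → D, giving D.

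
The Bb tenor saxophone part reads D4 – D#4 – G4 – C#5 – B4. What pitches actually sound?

The Bb tenor saxophone sounds a major ninth below written, so transpose each written note down a major ninth.
D4 becomes C3
D#4 becomes C#3
G4 becomes F3
C#5 becomes B3
B4 becomes A3

C3 C#3 F3 B3 A3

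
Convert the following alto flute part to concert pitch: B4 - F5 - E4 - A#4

Written C4 on the alto flute sounds as G3, a perfect fourth lower; apply that shift to every note.
B4 to F#4
F5 to C5
E4 to B3
A#4 to E#4

F#4 C5 B3 E#4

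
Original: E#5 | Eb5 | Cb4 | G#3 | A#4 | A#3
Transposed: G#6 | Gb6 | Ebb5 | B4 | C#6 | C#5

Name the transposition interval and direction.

up a minor tenth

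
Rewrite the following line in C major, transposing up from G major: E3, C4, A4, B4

A3 F4 D5 E5

G major to C major up is a perfect fourth, so every note moves up by that interval.
E3 -> A3
C4 -> F4
A4 -> D5
B4 -> E5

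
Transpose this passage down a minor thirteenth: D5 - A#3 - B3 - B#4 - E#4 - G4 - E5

D5: a thirteenth down reaches F, and 20 semitones makes it F#3.
A minor thirteenth down from A#3 gives C##2.
B3: a thirteenth down reaches D, and 20 semitones makes it D#2.
B#4: a thirteenth down reaches D, and 20 semitones makes it D##3.
E#4: a thirteenth down reaches G, and 20 semitones makes it G##2.
A minor thirteenth down from G4 gives B2.
A minor thirteenth down from E5 gives G#3.

F#3 C##2 D#2 D##3 G##2 B2 G#3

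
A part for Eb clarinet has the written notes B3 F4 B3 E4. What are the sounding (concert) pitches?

D4 Ab4 D4 G4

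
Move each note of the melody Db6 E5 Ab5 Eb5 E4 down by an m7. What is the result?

Db6 down a minor seventh is Eb5.
E5 down a minor seventh is F#4.
A minor seventh down from Ab5 gives Bb4.
Eb5: a seventh down reaches F, and 10 semitones makes it F4.
E4 down a minor seventh is F#3.

Eb5 F#4 Bb4 F4 F#3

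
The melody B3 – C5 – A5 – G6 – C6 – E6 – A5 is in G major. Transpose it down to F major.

A3 Bb4 G5 F6 Bb5 D6 G5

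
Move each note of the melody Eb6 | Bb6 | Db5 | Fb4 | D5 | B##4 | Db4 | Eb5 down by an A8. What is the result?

Ebb5 Bbb5 Dbb4 Fbb3 Db4 B#3 Dbb3 Ebb4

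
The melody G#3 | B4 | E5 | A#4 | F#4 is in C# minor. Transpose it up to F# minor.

C#4 E5 A5 D#5 B4

C# minor to F# minor up is a perfect fourth, so every note moves up by that interval.
G#3 to C#4
B4 to E5
E5 to A5
A#4 to D#5
F#4 to B4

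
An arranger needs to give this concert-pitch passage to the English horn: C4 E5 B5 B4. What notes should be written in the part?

G4 B5 F#6 F#5

The English horn sounds a perfect fifth below written, so the written part must be a perfect fifth above concert — transpose each note up.
C4 → G4
E5 → B5
B5 → F#6
B4 → F#5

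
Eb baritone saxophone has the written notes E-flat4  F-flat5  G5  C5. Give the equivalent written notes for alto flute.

Cb3 Dbb4 Eb4 Ab3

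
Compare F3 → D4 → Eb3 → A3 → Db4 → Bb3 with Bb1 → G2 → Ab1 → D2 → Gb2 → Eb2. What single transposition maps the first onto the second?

down a perfect twelfth

From F3 to Bb1 is 12 letter names — a twelfth of some quality.
Bb1 to F3 is 19 semitones, which makes it a perfect twelfth; the second version is lower, so the direction is down.
Checking another pair — Bb3 → Eb2 — gives the same interval.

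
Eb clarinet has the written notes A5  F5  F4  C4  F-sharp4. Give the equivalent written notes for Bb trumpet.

D6 Bb5 Bb4 F4 B4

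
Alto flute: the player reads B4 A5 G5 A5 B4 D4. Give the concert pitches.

F#4 E5 D5 E5 F#4 A3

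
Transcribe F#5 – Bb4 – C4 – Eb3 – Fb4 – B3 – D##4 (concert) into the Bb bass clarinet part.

G#6 C6 D5 F4 Gb5 C#5 E##5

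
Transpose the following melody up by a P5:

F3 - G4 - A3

F3 → C4
G4 → D5
A3 → E4

C4 D5 E4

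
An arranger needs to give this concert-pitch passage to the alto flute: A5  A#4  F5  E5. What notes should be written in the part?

Written C4 sounds as G3 on the alto flute, so concert pitches are written a perfect fourth up.
A5 → D6
A#4 → D#5
F5 → Bb5
E5 → A5

D6 D#5 Bb5 A5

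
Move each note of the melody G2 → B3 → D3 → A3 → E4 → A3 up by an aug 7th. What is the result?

G2 up an augmented seventh is F##3.
B3: a seventh up reaches A, and 12 semitones makes it A##4.
D3: a seventh up reaches C, and 12 semitones makes it C##4.
A3 up an augmented seventh is G##4.
E4 up an augmented seventh is D##5.
An augmented seventh up from A3 gives G##4.

F##3 A##4 C##4 G##4 D##5 G##4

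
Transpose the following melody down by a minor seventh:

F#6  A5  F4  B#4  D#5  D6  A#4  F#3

G#5 B4 G3 C##4 E#4 E5 B#3 G#2

F#6 to G#5
A5 to B4
F4 to G3
B#4 to C##4
D#5 to E#4
D6 to E5
A#4 to B#3
F#3 to G#2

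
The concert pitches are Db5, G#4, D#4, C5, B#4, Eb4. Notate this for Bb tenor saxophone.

Eb6 A#5 E#5 D6 C##6 F5

Written C4 sounds as Bb2 on the Bb tenor saxophone, so concert pitches are written a major ninth up.
Db5 becomes Eb6
G#4 becomes A#5
D#4 becomes E#5
C5 becomes D6
B#4 becomes C##6
Eb4 becomes F5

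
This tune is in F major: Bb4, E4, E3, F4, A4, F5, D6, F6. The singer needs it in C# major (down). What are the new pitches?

F major to C# major down is a diminished fourth, so every note moves down by that interval.
Bb4 to F#4
E4 to B#3
E3 to B#2
F4 to C#4
A4 to E#4
F5 to C#5
D6 to A#5
F6 to C#6

F#4 B#3 B#2 C#4 E#4 C#5 A#5 C#6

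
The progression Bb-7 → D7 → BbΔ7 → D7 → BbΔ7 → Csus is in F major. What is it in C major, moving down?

F-7 A7 FΔ7 A7 FΔ7 Gsus

F major down to C major is a perfect fourth; each chord root moves by that interval while the quality stays the same.
Bb-7: root Bb down a perfect fourth → F, giving F-7.
D7: root D down a perfect fourth → A, giving A7.
BbΔ7: root Bb down a perfect fourth → F, giving FΔ7.
D7: root D down a perfect fourth → A, giving A7.
BbΔ7: root Bb down a perfect fourth → F, giving FΔ7.
Csus: root C down a perfect fourth → G, giving Gsus.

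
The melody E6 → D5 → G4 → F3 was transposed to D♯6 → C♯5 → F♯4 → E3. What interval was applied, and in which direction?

down a minor second

From E6 to D#6 is 2 letter names — a second of some quality.
D#6 to E6 is 1 semitone, which makes it a minor second; the second version is lower, so the direction is down.
Checking another pair — F3 → E3 — gives the same interval.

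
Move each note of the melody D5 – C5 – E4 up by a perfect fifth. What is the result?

A5 G5 B4

D5: a fifth up reaches A, and 7 semitones makes it A5.
C5 up a perfect fifth is G5.
E4 up a perfect fifth is B4.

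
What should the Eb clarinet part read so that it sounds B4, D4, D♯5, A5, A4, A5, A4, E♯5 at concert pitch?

Written C4 sounds as Eb4 on the Eb clarinet, so concert pitches are written a minor third down.
B4 -> G#4
D4 -> B3
D#5 -> B#4
A5 -> F#5
A4 -> F#4
A5 -> F#5
A4 -> F#4
E#5 -> C##5

G#4 B3 B#4 F#5 F#4 F#5 F#4 C##5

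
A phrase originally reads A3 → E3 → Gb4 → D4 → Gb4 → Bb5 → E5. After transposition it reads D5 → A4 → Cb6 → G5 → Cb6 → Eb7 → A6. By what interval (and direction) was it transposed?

From A3 to D5 is 11 letter names — an eleventh of some quality.
A3 to D5 is 17 semitones, which makes it a perfect eleventh; the second version is higher, so the direction is up.
Checking another pair — E5 → A6 — gives the same interval.

up a perfect eleventh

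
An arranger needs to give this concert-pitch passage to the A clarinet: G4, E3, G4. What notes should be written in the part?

Bb4 G3 Bb4

The A clarinet sounds a minor third below written, so the written part must be a minor third above concert — transpose each note up.
G4 becomes Bb4
E3 becomes G3
G4 becomes Bb4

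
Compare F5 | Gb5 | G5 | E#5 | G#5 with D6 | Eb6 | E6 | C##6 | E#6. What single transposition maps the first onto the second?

up a major sixth

Take the first pair: F5 → D6. F to D spans 6 letter names, so the interval is some kind of sixth.
F5 to D6 is 9 semitones, which makes it a major sixth; the second version is higher, so the direction is up.
Checking another pair — G#5 → E#6 — gives the same interval.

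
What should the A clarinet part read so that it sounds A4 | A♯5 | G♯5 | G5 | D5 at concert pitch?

C5 C#6 B5 Bb5 F5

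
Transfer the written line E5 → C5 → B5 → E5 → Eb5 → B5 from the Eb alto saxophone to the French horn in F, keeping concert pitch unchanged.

D5 Bb4 A5 D5 Db5 A5

First find concert pitch: the Eb alto saxophone sounds a major sixth below written, so E5 C5 B5 E5 Eb5 B5 sounds G4 Eb4 D5 G4 Gb4 D5.
Then write for French horn in F: it sounds a perfect fifth below written, so the part must be a perfect fifth above concert.
G4 → D5
Eb4 → Bb4
D5 → A5
G4 → D5
Gb4 → Db5
D5 → A5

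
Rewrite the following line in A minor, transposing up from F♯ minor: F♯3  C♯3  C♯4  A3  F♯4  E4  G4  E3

F♯ minor to A minor up is a minor third, so every note moves up by that interval.
F#3 to A3
C#3 to E3
C#4 to E4
A3 to C4
F#4 to A4
E4 to G4
G4 to Bb4
E3 to G3

A3 E3 E4 C4 A4 G4 Bb4 G3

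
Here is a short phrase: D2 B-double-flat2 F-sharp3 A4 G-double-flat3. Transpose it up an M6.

B2 Gb3 D#4 F#5 Ebb4

D2 → B2
Bbb2 → Gb3
F#3 → D#4
A4 → F#5
Gbb3 → Ebb4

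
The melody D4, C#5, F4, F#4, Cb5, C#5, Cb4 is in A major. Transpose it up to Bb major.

A major to Bb major up is a minor second, so every note moves up by that interval.
D4 becomes Eb4
C#5 becomes D5
F4 becomes Gb4
F#4 becomes G4
Cb5 becomes Dbb5
C#5 becomes D5
Cb4 becomes Dbb4

Eb4 D5 Gb4 G4 Dbb5 D5 Dbb4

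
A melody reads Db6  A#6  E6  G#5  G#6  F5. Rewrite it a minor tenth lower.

Bb4 F##5 C#5 E#4 E#5 D4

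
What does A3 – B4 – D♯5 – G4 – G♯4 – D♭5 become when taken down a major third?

F3 G4 B4 Eb4 E4 Bbb4

A3 to F3
B4 to G4
D#5 to B4
G4 to Eb4
G#4 to E4
Db5 to Bbb4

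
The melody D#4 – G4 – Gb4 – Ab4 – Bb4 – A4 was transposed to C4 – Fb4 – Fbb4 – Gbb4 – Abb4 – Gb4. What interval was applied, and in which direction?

Take the first pair: D#4 → C4. D to C spans 2 letter names, so the interval is some kind of second.
C4 to D#4 is 3 semitones, which makes it an augmented second; the second version is lower, so the direction is down.
Checking another pair — A4 → Gb4 — gives the same interval.

down an augmented second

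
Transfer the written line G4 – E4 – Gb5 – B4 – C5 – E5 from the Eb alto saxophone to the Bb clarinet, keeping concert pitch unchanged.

C4 A3 Cb5 E4 F4 A4

First find concert pitch: the Eb alto saxophone sounds a major sixth below written, so G4 E4 Gb5 B4 C5 E5 sounds Bb3 G3 Bbb4 D4 Eb4 G4.
Then write for Bb clarinet: it sounds a major second below written, so the part must be a major second above concert.
Bb3 → C4
G3 → A3
Bbb4 → Cb5
D4 → E4
Eb4 → F4
G4 → A4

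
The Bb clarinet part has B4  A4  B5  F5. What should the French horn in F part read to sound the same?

E5 D5 E6 Bb5

First find concert pitch: the Bb clarinet sounds a major second below written, so B4 A4 B5 F5 sounds A4 G4 A5 Eb5.
Then write for French horn in F: it sounds a perfect fifth below written, so the part must be a perfect fifth above concert.
A4 → E5
G4 → D5
A5 → E6
Eb5 → Bb5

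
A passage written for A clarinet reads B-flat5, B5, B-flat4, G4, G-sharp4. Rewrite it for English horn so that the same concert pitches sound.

D6 D#6 D5 B4 B#4

First find concert pitch: the A clarinet sounds a minor third below written, so B-flat5 B5 B-flat4 G4 G-sharp4 sounds G5 G#5 G4 E4 E#4.
Then write for English horn: it sounds a perfect fifth below written, so the part must be a perfect fifth above concert.
G5 → D6
G#5 → D#6
G4 → D5
E4 → B4
E#4 → B#4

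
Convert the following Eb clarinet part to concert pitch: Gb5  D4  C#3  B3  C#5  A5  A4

Bbb5 F4 E3 D4 E5 C6 C5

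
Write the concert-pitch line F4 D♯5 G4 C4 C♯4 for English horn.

C5 A#5 D5 G4 G#4

The English horn sounds a perfect fifth below written, so the written part must be a perfect fifth above concert — transpose each note up.
F4 -> C5
D#5 -> A#5
G4 -> D5
C4 -> G4
C#4 -> G#4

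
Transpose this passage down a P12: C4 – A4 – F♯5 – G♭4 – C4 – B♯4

F2 D3 B3 Cb3 F2 E#3

A perfect twelfth down from C4 gives F2.
A4: a twelfth down reaches D, and 19 semitones makes it D3.
F#5 down a perfect twelfth is B3.
A perfect twelfth down from Gb4 gives Cb3.
A perfect twelfth down from C4 gives F2.
B#4 down a perfect twelfth is E#3.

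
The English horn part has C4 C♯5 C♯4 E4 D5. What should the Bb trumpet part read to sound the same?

G3 G#4 G#3 B3 A4

First find concert pitch: the English horn sounds a perfect fifth below written, so C4 C♯5 C♯4 E4 D5 sounds F3 F#4 F#3 A3 G4.
Then write for Bb trumpet: it sounds a major second below written, so the part must be a major second above concert.
F3 → G3
F#4 → G#4
F#3 → G#3
A3 → B3
G4 → A4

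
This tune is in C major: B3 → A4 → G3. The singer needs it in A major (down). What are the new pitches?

G#3 F#4 E3

C major to A major down is a minor third, so every note moves down by that interval.
B3 -> G#3
A4 -> F#4
G3 -> E3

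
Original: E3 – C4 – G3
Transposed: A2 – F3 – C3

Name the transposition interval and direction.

Take the first pair: E3 → A2. E to A spans 5 letter names, so the interval is some kind of fifth.
A2 to E3 is 7 semitones, which makes it a perfect fifth; the second version is lower, so the direction is down.
Checking another pair — G3 → C3 — gives the same interval.

down a perfect fifth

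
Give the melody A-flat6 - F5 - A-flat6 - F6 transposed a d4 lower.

E6 C#5 E6 C#6

Ab6: a fourth down reaches E, and 4 semitones makes it E6.
F5: a fourth down reaches C, and 4 semitones makes it C#5.
A diminished fourth down from Ab6 gives E6.
F6 down a diminished fourth is C#6.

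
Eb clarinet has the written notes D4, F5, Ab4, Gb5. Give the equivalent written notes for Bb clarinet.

First find concert pitch: the Eb clarinet sounds a minor third above written, so D4 F5 Ab4 Gb5 sounds F4 Ab5 Cb5 Bbb5.
Then write for Bb clarinet: it sounds a major second below written, so the part must be a major second above concert.
F4 → G4
Ab5 → Bb5
Cb5 → Db5
Bbb5 → Cb6

G4 Bb5 Db5 Cb6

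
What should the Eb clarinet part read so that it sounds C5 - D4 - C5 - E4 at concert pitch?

A4 B3 A4 C#4

The Eb clarinet sounds a minor third above written, so the written part must be a minor third below concert — transpose each note down.
C5 -> A4
D4 -> B3
C5 -> A4
E4 -> C#4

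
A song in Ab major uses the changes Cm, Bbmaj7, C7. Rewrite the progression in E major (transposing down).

G#m F#maj7 G#7

Ab major down to E major is a diminished fourth; each chord root moves by that interval while the quality stays the same.
Cm: root C down a diminished fourth → G#, giving G#m.
Bbmaj7: root Bb down a diminished fourth → F#, giving F#maj7.
C7: root C down a diminished fourth → G#, giving G#7.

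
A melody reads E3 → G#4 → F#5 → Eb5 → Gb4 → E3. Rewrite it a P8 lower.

E3 becomes E2
G#4 becomes G#3
F#5 becomes F#4
Eb5 becomes Eb4
Gb4 becomes Gb3
E3 becomes E2

E2 G#3 F#4 Eb4 Gb3 E2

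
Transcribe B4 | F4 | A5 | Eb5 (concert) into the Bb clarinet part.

C#5 G4 B5 F5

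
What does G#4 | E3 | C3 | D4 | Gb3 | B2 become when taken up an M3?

B#4 G#3 E3 F#4 Bb3 D#3

G#4 -> B#4
E3 -> G#3
C3 -> E3
D4 -> F#4
Gb3 -> Bb3
B2 -> D#3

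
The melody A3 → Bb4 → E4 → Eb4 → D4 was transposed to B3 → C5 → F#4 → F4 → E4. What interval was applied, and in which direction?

Take the first pair: A3 → B3. A to B spans 2 letter names, so the interval is some kind of second.
A3 to B3 is 2 semitones, which makes it a major second; the second version is higher, so the direction is up.
Checking another pair — D4 → E4 — gives the same interval.

up a major second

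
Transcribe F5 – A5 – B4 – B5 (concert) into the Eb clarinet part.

Written C4 sounds as Eb4 on the Eb clarinet, so concert pitches are written a minor third down.
F5 -> D5
A5 -> F#5
B4 -> G#4
B5 -> G#5

D5 F#5 G#4 G#5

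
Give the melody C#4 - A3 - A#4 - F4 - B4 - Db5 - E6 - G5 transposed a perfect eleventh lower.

G#2 E2 E#3 C3 F#3 Ab3 B4 D4

C#4 gives G#2
A3 gives E2
A#4 gives E#3
F4 gives C3
B4 gives F#3
Db5 gives Ab3
E6 gives B4
G5 gives D4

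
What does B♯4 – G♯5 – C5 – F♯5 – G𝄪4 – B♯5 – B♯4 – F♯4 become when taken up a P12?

F##6 D#7 G6 C#7 D##6 F##7 F##6 C#6

B#4 up a perfect twelfth is F##6.
G#5: a twelfth up reaches D, and 19 semitones makes it D#7.
C5 up a perfect twelfth is G6.
A perfect twelfth up from F#5 gives C#7.
G##4: a twelfth up reaches D, and 19 semitones makes it D##6.
B#5 up a perfect twelfth is F##7.
A perfect twelfth up from B#4 gives F##6.
F#4: a twelfth up reaches C, and 19 semitones makes it C#6.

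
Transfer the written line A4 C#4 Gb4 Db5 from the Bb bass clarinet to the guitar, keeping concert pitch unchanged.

First find concert pitch: the Bb bass clarinet sounds a major ninth below written, so A4 C#4 Gb4 Db5 sounds G3 B2 Fb3 Cb4.
Then write for guitar: it sounds a perfect octave below written, so the part must be a perfect octave above concert.
G3 → G4
B2 → B3
Fb3 → Fb4
Cb4 → Cb5

G4 B3 Fb4 Cb5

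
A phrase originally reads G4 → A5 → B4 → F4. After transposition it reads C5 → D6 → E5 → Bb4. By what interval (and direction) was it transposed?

From G4 to C5 is 4 letter names — a fourth of some quality.
G4 to C5 is 5 semitones, which makes it a perfect fourth; the second version is higher, so the direction is up.
Checking another pair — F4 → Bb4 — gives the same interval.

up a perfect fourth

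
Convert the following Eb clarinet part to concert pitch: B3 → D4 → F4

The Eb clarinet sounds a minor third above written, so transpose each written note up a minor third.
B3 -> D4
D4 -> F4
F4 -> Ab4

D4 F4 Ab4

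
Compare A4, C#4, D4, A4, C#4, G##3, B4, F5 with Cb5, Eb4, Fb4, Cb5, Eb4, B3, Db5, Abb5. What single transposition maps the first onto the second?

Take the first pair: A4 → Cb5. A to C spans 3 letter names, so the interval is some kind of third.
A4 to Cb5 is 2 semitones, which makes it a diminished third; the second version is higher, so the direction is up.
Checking another pair — F5 → Abb5 — gives the same interval.

up a diminished third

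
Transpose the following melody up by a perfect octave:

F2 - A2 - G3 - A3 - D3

A perfect octave up from F2 gives F3.
A2: an octave up reaches A, and 12 semitones makes it A3.
G3 up a perfect octave is G4.
A3 up a perfect octave is A4.
A perfect octave up from D3 gives D4.

F3 A3 G4 A4 D4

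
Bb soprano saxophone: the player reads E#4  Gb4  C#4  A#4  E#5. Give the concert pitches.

D#4 Fb4 B3 G#4 D#5

Written C4 on the Bb soprano saxophone sounds as Bb3, a major second lower; apply that shift to every note.
E#4 -> D#4
Gb4 -> Fb4
C#4 -> B3
A#4 -> G#4
E#5 -> D#5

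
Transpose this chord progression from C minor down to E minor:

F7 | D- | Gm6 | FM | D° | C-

A7 F#- Bm6 AM F#° E-

C minor down to E minor is a minor sixth; each chord root moves by that interval while the quality stays the same.
F7: root F down a minor sixth → A, giving A7.
D-: root D down a minor sixth → F#, giving F#-.
Gm6: root G down a minor sixth → B, giving Bm6.
FM: root F down a minor sixth → A, giving AM.
D°: root D down a minor sixth → F#, giving F#°.
C-: root C down a minor sixth → E, giving E-.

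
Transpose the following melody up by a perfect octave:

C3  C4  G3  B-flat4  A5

C3 to C4
C4 to C5
G3 to G4
Bb4 to Bb5
A5 to A6

C4 C5 G4 Bb5 A6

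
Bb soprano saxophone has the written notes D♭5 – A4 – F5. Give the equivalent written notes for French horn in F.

First find concert pitch: the Bb soprano saxophone sounds a major second below written, so D♭5 A4 F5 sounds Cb5 G4 Eb5.
Then write for French horn in F: it sounds a perfect fifth below written, so the part must be a perfect fifth above concert.
Cb5 → Gb5
G4 → D5
Eb5 → Bb5

Gb5 D5 Bb5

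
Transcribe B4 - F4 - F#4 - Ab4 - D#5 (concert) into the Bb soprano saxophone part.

C#5 G4 G#4 Bb4 E#5

Written C4 sounds as Bb3 on the Bb soprano saxophone, so concert pitches are written a major second up.
B4 to C#5
F4 to G4
F#4 to G#4
Ab4 to Bb4
D#5 to E#5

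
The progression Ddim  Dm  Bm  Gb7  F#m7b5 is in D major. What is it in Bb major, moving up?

D major up to Bb major is a minor sixth; each chord root moves by that interval while the quality stays the same.
Ddim: root D up a minor sixth → Bb, giving Bbdim.
Dm: root D up a minor sixth → Bb, giving Bbm.
Bm: root B up a minor sixth → G, giving Gm.
Gb7: root Gb up a minor sixth → Ebb, giving Ebb7.
F#m7b5: root F# up a minor sixth → D, giving Dm7b5.

Bbdim Bbm Gm Ebb7 Dm7b5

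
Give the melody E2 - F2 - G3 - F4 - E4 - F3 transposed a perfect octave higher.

A perfect octave up from E2 gives E3.
A perfect octave up from F2 gives F3.
A perfect octave up from G3 gives G4.
F4: an octave up reaches F, and 12 semitones makes it F5.
A perfect octave up from E4 gives E5.
F3 up a perfect octave is F4.

E3 F3 G4 F5 E5 F4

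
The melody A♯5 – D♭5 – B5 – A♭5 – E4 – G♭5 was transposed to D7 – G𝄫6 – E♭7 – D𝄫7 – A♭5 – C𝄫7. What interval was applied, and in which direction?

up a diminished eleventh

Take the first pair: A#5 → D7. A to D spans 11 letter names, so the interval is some kind of eleventh.
A#5 to D7 is 16 semitones, which makes it a diminished eleventh; the second version is higher, so the direction is up.
Checking another pair — Gb5 → Cbb7 — gives the same interval.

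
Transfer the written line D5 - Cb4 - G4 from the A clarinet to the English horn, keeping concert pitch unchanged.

F#5 Eb4 B4

First find concert pitch: the A clarinet sounds a minor third below written, so D5 Cb4 G4 sounds B4 Ab3 E4.
Then write for English horn: it sounds a perfect fifth below written, so the part must be a perfect fifth above concert.
B4 → F#5
Ab3 → Eb4
E4 → B4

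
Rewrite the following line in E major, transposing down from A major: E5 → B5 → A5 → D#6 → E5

B4 F#5 E5 A#5 B4

A major to E major down is a perfect fourth, so every note moves down by that interval.
E5 to B4
B5 to F#5
A5 to E5
D#6 to A#5
E5 to B4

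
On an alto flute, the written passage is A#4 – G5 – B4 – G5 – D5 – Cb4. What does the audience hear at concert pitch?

The alto flute sounds a perfect fourth below written, so transpose each written note down a perfect fourth.
A#4 gives E#4
G5 gives D5
B4 gives F#4
G5 gives D5
D5 gives A4
Cb4 gives Gb3

E#4 D5 F#4 D5 A4 Gb3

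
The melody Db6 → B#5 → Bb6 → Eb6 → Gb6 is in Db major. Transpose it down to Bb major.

Bb5 G##5 G6 C6 Eb6

Db major to Bb major down is a minor third, so every note moves down by that interval.
Db6 becomes Bb5
B#5 becomes G##5
Bb6 becomes G6
Eb6 becomes C6
Gb6 becomes Eb6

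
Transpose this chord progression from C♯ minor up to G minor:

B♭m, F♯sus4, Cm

C♯ minor up to G minor is a diminished fifth; each chord root moves by that interval while the quality stays the same.
B♭m: root B♭ up a diminished fifth → Fb, giving Fbm.
F♯sus4: root F♯ up a diminished fifth → C, giving Csus4.
Cm: root C up a diminished fifth → Gb, giving Gbm.

Fbm Csus4 Gbm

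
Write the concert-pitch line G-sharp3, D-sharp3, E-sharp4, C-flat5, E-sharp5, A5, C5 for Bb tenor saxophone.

A#4 E#4 F##5 Db6 F##6 B6 D6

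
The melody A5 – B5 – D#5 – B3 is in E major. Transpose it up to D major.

G6 A6 C#6 A4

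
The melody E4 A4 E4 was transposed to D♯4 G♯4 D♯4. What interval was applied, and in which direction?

From E4 to D#4 is 2 letter names — a second of some quality.
D#4 to E4 is 1 semitone, which makes it a minor second; the second version is lower, so the direction is down.
Checking another pair — E4 → D#4 — gives the same interval.

down a minor second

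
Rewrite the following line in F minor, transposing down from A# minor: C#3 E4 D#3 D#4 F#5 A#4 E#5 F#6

Ab2 Cb4 Bb2 Bb3 Db5 F4 C5 Db6

A# minor to F minor down is an augmented third, so every note moves down by that interval.
C#3 becomes Ab2
E4 becomes Cb4
D#3 becomes Bb2
D#4 becomes Bb3
F#5 becomes Db5
A#4 becomes F4
E#5 becomes C5
F#6 becomes Db6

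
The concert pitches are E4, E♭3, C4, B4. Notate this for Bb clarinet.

Written C4 sounds as Bb3 on the Bb clarinet, so concert pitches are written a major second up.
E4 -> F#4
Eb3 -> F3
C4 -> D4
B4 -> C#5

F#4 F3 D4 C#5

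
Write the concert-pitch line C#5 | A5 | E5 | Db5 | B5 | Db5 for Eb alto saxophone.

A#5 F#6 C#6 Bb5 G#6 Bb5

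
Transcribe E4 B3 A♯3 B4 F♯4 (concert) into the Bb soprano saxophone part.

F#4 C#4 B#3 C#5 G#4

The Bb soprano saxophone sounds a major second below written, so the written part must be a major second above concert — transpose each note up.
E4 → F#4
B3 → C#4
A#3 → B#3
B4 → C#5
F#4 → G#4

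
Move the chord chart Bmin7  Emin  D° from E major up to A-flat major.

Ebmin7 Abmin Gb°

E major up to A-flat major is a diminished fourth; each chord root moves by that interval while the quality stays the same.
Bmin7: root B up a diminished fourth → Eb, giving Ebmin7.
Emin: root E up a diminished fourth → Ab, giving Abmin.
D°: root D up a diminished fourth → Gb, giving Gb°.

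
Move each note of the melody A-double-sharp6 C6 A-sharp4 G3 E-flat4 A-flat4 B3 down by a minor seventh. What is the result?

B##5 D5 B#3 A2 F3 Bb3 C#3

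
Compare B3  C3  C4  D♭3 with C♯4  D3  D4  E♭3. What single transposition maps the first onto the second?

From B3 to C#4 is 2 letter names — a second of some quality.
B3 to C#4 is 2 semitones, which makes it a major second; the second version is higher, so the direction is up.
Checking another pair — Db3 → Eb3 — gives the same interval.

up a major second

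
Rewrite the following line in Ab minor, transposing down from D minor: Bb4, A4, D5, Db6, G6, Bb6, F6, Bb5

From D down to Ab is an augmented fourth; apply that to each pitch.
Bb4 becomes Fb4
A4 becomes Eb4
D5 becomes Ab4
Db6 becomes Abb5
G6 becomes Db6
Bb6 becomes Fb6
F6 becomes Cb6
Bb5 becomes Fb5

Fb4 Eb4 Ab4 Abb5 Db6 Fb6 Cb6 Fb5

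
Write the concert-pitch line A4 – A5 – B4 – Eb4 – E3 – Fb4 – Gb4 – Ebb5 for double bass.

A5 A6 B5 Eb5 E4 Fb5 Gb5 Ebb6

Written C4 sounds as C3 on the double bass, so concert pitches are written a perfect octave up.
A4 -> A5
A5 -> A6
B4 -> B5
Eb4 -> Eb5
E3 -> E4
Fb4 -> Fb5
Gb4 -> Gb5
Ebb5 -> Ebb6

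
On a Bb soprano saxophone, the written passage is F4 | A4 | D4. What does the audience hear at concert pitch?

Eb4 G4 C4

The Bb soprano saxophone sounds a major second below written, so transpose each written note down a major second.
F4 → Eb4
A4 → G4
D4 → C4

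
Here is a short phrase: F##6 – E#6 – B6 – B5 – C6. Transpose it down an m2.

F##6 becomes E##6
E#6 becomes D##6
B6 becomes A#6
B5 becomes A#5
C6 becomes B5

E##6 D##6 A#6 A#5 B5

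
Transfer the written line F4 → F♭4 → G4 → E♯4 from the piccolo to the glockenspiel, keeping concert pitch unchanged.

F3 Fb3 G3 E#3

First find concert pitch: the piccolo sounds a perfect octave above written, so F4 F♭4 G4 E♯4 sounds F5 Fb5 G5 E#5.
Then write for glockenspiel: it sounds a perfect fifteenth above written, so the part must be a perfect fifteenth below concert.
F5 → F3
Fb5 → Fb3
G5 → G3
E#5 → E#3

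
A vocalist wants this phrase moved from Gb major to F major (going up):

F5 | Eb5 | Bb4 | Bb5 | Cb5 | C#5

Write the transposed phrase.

From Gb up to F is a major seventh; apply that to each pitch.
F5 → E6
Eb5 → D6
Bb4 → A5
Bb5 → A6
Cb5 → Bb5
C#5 → B#5

E6 D6 A5 A6 Bb5 B#5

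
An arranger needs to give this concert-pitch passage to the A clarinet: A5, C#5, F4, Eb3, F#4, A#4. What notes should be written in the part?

C6 E5 Ab4 Gb3 A4 C#5

The A clarinet sounds a minor third below written, so the written part must be a minor third above concert — transpose each note up.
A5 → C6
C#5 → E5
F4 → Ab4
Eb3 → Gb3
F#4 → A4
A#4 → C#5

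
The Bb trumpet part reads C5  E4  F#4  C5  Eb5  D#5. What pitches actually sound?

Bb4 D4 E4 Bb4 Db5 C#5

The Bb trumpet sounds a major second below written, so transpose each written note down a major second.
C5 gives Bb4
E4 gives D4
F#4 gives E4
C5 gives Bb4
Eb5 gives Db5
D#5 gives C#5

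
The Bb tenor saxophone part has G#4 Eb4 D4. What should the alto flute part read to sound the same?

First find concert pitch: the Bb tenor saxophone sounds a major ninth below written, so G#4 Eb4 D4 sounds F#3 Db3 C3.
Then write for alto flute: it sounds a perfect fourth below written, so the part must be a perfect fourth above concert.
F#3 → B3
Db3 → Gb3
C3 → F3

B3 Gb3 F3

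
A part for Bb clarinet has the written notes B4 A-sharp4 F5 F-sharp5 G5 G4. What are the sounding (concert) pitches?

A4 G#4 Eb5 E5 F5 F4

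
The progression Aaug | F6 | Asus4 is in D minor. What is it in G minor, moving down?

Daug Bb6 Dsus4

D minor down to G minor is a perfect fifth; each chord root moves by that interval while the quality stays the same.
Aaug: root A down a perfect fifth → D, giving Daug.
F6: root F down a perfect fifth → Bb, giving Bb6.
Asus4: root A down a perfect fifth → D, giving Dsus4.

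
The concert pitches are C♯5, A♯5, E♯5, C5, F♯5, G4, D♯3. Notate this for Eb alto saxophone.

A#5 F##6 C##6 A5 D#6 E5 B#3

Written C4 sounds as Eb3 on the Eb alto saxophone, so concert pitches are written a major sixth up.
C#5 to A#5
A#5 to F##6
E#5 to C##6
C5 to A5
F#5 to D#6
G4 to E5
D#3 to B#3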